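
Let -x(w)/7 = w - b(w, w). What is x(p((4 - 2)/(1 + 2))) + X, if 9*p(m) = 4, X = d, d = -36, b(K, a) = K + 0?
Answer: -36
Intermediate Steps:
b(K, a) = K
X = -36
p(m) = 4/9 (p(m) = (⅑)*4 = 4/9)
x(w) = 0 (x(w) = -7*(w - w) = -7*0 = 0)
x(p((4 - 2)/(1 + 2))) + X = 0 - 36 = -36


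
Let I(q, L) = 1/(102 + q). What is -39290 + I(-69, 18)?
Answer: -1296569/33 ≈ -39290.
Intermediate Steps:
-39290 + I(-69, 18) = -39290 + 1/(102 - 69) = -39290 + 1/33 = -1296569/33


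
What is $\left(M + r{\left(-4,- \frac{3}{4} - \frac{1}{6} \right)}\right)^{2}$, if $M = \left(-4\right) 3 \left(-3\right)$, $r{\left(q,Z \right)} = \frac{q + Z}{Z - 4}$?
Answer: $1369$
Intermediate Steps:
$r{\left(q,Z \right)} = \frac{Z + q}{-4 + Z}$
$M = 36$ ($M = \left(-12\right) \left(-3\right) = 36$)
$\left(M + r{\left(-4,- \frac{3}{4} - \frac{1}{6} \right)}\right)^{2} = \left(36 + \frac{\left(- \frac{3}{4} - \frac{1}{6}\right) - 4}{-4 - \left(\frac{1}{6} + \frac{3}{4}\right)}\right)^{2} = \left(36 + \frac{\left(\left(-3\right) \frac{1}{4} - \frac{1}{6}\right) - 4}{-4 - \frac{11}{12}}\right)^{2} = \left(36 + \frac{\left(- \frac{3}{4} - \frac{1}{6}\right) - 4}{-4 - \frac{11}{12}}\right)^{2} = \left(36 + \frac{- \frac{11}{12} - 4}{-4 - \frac{11}{12}}\right)^{2} = \left(36 + \frac{1}{- \frac{59}{12}} \left(- \frac{59}{12}\right)\right)^{2} = \left(36 - -1\right)^{2} = \left(36 + 1\right)^{2} = 37^{2} = 1369$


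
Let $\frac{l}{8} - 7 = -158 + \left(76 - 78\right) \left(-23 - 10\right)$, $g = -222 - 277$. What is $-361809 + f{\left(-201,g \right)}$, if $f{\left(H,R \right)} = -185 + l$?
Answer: $-362674$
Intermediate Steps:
$g = -499$
$l = -680$ ($l = 56 + 8 \left(-158 + \left(76 - 78\right) \left(-23 - 10\right)\right) = 56 + 8 \left(-158 - -66\right) = 56 + 8 \left(-158 + 66\right) = 56 + 8 \left(-92\right) = 56 - 736 = -680$)
$f{\left(H,R \right)} = -865$ ($f{\left(H,R \right)} = -185 - 680 = -865$)
$-361809 + f{\left(-201,g \right)} = -361809 - 865 = -362674$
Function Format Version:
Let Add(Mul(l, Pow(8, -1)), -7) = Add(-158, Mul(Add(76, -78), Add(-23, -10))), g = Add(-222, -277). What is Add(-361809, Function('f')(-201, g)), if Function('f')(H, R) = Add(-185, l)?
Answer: -362674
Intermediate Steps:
g = -499
l = -680 (l = Add(56, Mul(8, Add(-158, Mul(Add(76, -78), Add(-23, -10))))) = Add(56, Mul(8, Add(-158, Mul(-2, -33)))) = Add(56, Mul(8, Add(-158, 66))) = Add(56, Mul(8, -92)) = Add(56, -736) = -680)
Function('f')(H, R) = -865 (Function('f')(H, R) = Add(-185, -680) = -865)
Add(-361809, Function('f')(-201, g)) = Add(-361809, -865) = -362674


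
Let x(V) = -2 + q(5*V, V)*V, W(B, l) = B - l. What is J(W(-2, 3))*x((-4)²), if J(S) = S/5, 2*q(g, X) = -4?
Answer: 34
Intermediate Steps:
q(g, X) = -2 (q(g, X) = (½)*(-4) = -2)
J(S) = S/5 (J(S) = S*(⅕) = S/5)
x(V) = -2 - 2*V
J(W(-2, 3))*x((-4)²) = ((-2 - 1*3)/5)*(-2 - 2*(-4)²) = ((-2 - 3)/5)*(-2 - 2*16) = ((⅕)*(-5))*(-2 - 32) = -1*(-34) = 34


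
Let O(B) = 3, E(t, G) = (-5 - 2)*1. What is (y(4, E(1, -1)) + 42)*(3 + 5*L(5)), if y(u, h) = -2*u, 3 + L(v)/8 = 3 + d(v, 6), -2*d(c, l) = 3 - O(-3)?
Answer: 102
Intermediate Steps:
E(t, G) = -7 (E(t, G) = -7*1 = -7)
d(c, l) = 0 (d(c, l) = -(3 - 1*3)/2 = -(3 - 3)/2 = -½*0 = 0)
L(v) = 0 (L(v) = -24 + 8*(3 + 0) = -24 + 8*3 = -24 + 24 = 0)
(y(4, E(1, -1)) + 42)*(3 + 5*L(5)) = (-2*4 + 42)*(3 + 5*0) = (-8 + 42)*(3 + 0) = 34*3 = 102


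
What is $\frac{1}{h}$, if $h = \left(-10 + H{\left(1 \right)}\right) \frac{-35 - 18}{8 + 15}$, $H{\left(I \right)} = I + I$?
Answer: $\frac{23}{424} \approx 0.054245$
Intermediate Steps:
$H{\left(I \right)} = 2 I$
$h = \frac{424}{23}$ ($h = \left(-10 + 2 \cdot 1\right) \frac{-35 - 18}{8 + 15} = \left(-10 + 2\right) \left(- \frac{53}{23}\right) = - 8 \left(\left(-53\right) \frac{1}{23}\right) = \left(-8\right) \left(- \frac{53}{23}\right) = \frac{424}{23} \approx 18.435$)
$\frac{1}{h} = \frac{1}{\frac{424}{23}} = \frac{23}{424}$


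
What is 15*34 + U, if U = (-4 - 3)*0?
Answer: 510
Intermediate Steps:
U = 0 (U = -7*0 = 0)
15*34 + U = 15*34 + 0 = 510 + 0 = 510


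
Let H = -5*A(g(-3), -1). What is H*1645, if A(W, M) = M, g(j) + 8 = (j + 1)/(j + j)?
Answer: 8225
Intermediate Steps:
g(j) = -8 + (1 + j)/(2*j) (g(j) = -8 + (j + 1)/(j + j) = -8 + (1 + j)/((2*j)) = -8 + (1 + j)*(1/(2*j)) = -8 + (1 + j)/(2*j))
H = 5 (H = -5*(-1) = 5)
H*1645 = 5*1645 = 8225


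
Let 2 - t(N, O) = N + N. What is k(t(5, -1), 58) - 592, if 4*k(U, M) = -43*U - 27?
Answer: -2051/4 ≈ -512.75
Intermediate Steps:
t(N, O) = 2 - 2*N (t(N, O) = 2 - (N + N) = 2 - 2*N)
k(U, M) = -27/4 - 43*U/4 (k(U, M) = (-43*U - 27)/4 = (-27 - 43*U)/4 = -27/4 - 43*U/4)
k(t(5, -1), 58) - 592 = (-27/4 - 43*(2 - 2*5)/4) - 592 = (-27/4 - 43*(2 - 10)/4) - 592 = (-27/4 - 43/4*(-8)) - 592 = (-27/4 + 86) - 592 = 317/4 - 592 = -2051/4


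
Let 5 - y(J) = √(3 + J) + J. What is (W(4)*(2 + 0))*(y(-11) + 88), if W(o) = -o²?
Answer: -3328 + 64*I*√2 ≈ -3328.0 + 90.51*I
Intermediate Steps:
y(J) = 5 - J - √(3 + J) (y(J) = 5 - (√(3 + J) + J) = 5 - (J + √(3 + J)) = 5 + (-J - √(3 + J)) = 5 - J - √(3 + J))
(W(4)*(2 + 0))*(y(-11) + 88) = ((-1*4²)*(2 + 0))*((5 - 1*(-11) - √(3 - 11)) + 88) = (-1*16*2)*((5 + 11 - √(-8)) + 88) = (-16*2)*((5 + 11 - 2*I*√2) + 88) = -32*((5 + 11 - 2*I*√2) + 88) = -32*((16 - 2*I*√2) + 88) = -32*(104 - 2*I*√2) = -3328 + 64*I*√2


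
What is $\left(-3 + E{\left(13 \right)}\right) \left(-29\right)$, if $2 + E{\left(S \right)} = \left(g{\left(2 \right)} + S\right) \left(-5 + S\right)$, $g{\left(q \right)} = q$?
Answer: $-3335$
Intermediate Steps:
$E{\left(S \right)} = -2 + \left(-5 + S\right) \left(2 + S\right)$ ($E{\left(S \right)} = -2 + \left(2 + S\right) \left(-5 + S\right) = -2 + \left(-5 + S\right) \left(2 + S\right)$)
$\left(-3 + E{\left(13 \right)}\right) \left(-29\right) = \left(-3 - \left(51 - 169\right)\right) \left(-29\right) = \left(-3 - -118\right) \left(-29\right) = \left(-3 + 118\right) \left(-29\right) = 115 \left(-29\right) = -3335$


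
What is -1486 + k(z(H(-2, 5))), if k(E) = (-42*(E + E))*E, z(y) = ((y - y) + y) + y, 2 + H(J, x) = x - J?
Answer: -9886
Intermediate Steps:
H(J, x) = -2 + x - J (H(J, x) = -2 + (x - J) = -2 + x - J)
z(y) = 2*y (z(y) = (0 + y) + y = y + y = 2*y)
k(E) = -84*E**2 (k(E) = (-84*E)*E = -84*E**2)
-1486 + k(z(H(-2, 5))) = -1486 - 84*4*(-2 + 5 - 1*(-2))**2 = -1486 - 84*4*(-2 + 5 + 2)**2 = -1486 - 84*(2*5)**2 = -1486 - 84*10**2 = -1486 - 84*100 = -1486 - 8400 = -9886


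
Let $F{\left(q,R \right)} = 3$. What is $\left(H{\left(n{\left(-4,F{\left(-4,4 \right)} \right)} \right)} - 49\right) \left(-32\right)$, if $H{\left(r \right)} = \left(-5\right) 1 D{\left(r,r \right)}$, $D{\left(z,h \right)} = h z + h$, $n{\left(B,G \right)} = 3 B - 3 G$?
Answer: $68768$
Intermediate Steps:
$n{\left(B,G \right)} = - 3 G + 3 B$
$D{\left(z,h \right)} = h + h z$
$H{\left(r \right)} = - 5 r \left(1 + r\right)$ ($H{\left(r \right)} = \left(-5\right) 1 r \left(1 + r\right) = - 5 r \left(1 + r\right)$)
$\left(H{\left(n{\left(-4,F{\left(-4,4 \right)} \right)} \right)} - 49\right) \left(-32\right) = \left(- 5 \left(\left(-3\right) 3 + 3 \left(-4\right)\right) \left(1 + \left(\left(-3\right) 3 + 3 \left(-4\right)\right)\right) - 49\right) \left(-32\right) = \left(- 5 \left(-9 - 12\right) \left(1 - 21\right) - 49\right) \left(-32\right) = \left(\left(-5\right) \left(-21\right) \left(1 - 21\right) - 49\right) \left(-32\right) = \left(\left(-5\right) \left(-21\right) \left(-20\right) - 49\right) \left(-32\right) = \left(-2100 - 49\right) \left(-32\right) = \left(-2149\right) \left(-32\right) = 68768$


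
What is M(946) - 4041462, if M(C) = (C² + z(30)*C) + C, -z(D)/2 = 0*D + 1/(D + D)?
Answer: -47184473/15 ≈ -3.1456e+6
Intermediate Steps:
z(D) = -1/D (z(D) = -2*(0*D + 1/(D + D)) = -2*(0 + 1/(2*D)) = -1/D)
M(C) = C² + 29*C/30 (M(C) = (C² + (-1/30)*C) + C = (C² + (-1*1/30)*C) + C = (C² - C/30) + C = C² + 29*C/30)
M(946) - 4041462 = (1/30)*946*(29 + 30*946) - 4041462 = (1/30)*946*(29 + 28380) - 4041462 = (1/30)*946*28409 - 4041462 = 13437457/15 - 4041462 = -47184473/15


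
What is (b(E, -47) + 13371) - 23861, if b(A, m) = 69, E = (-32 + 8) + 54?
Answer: -10421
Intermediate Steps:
E = 30 (E = -24 + 54 = 30)
(b(E, -47) + 13371) - 23861 = (69 + 13371) - 23861 = 13440 - 23861 = -10421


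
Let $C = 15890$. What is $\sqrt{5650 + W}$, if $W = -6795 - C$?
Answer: $i \sqrt{17035} \approx 130.52 i$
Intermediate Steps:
$W = -22685$ ($W = -6795 - 15890 = -22685$)
$\sqrt{5650 + W} = \sqrt{5650 - 22685} = \sqrt{-17035} = i \sqrt{17035}$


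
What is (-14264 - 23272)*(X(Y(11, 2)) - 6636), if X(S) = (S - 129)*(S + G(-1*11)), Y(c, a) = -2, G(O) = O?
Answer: 185165088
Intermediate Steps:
X(S) = (-129 + S)*(-11 + S) (X(S) = (S - 129)*(S - 1*11) = (-129 + S)*(S - 11) = (-129 + S)*(-11 + S))
(-14264 - 23272)*(X(Y(11, 2)) - 6636) = (-14264 - 23272)*((1419 + (-2)² - 140*(-2)) - 6636) = -37536*((1419 + 4 + 280) - 6636) = -37536*(1703 - 6636) = -37536*(-4933) = 185165088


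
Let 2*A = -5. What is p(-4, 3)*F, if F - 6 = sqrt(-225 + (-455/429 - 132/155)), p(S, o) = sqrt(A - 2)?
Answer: -2*sqrt(742094430)/1705 + 9*I*sqrt(2) ≈ -31.955 + 12.728*I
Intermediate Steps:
A = -5/2 (A = (1/2)*(-5) = -5/2 ≈ -2.5000)
p(S, o) = 3*I*sqrt(2)/2 (p(S, o) = sqrt(-5/2 - 2) = sqrt(-9/2) = 3*I*sqrt(2)/2)
F = 6 + 4*I*sqrt(371047215)/5115 (F = 6 + sqrt(-225 + (-455/429 - 132/155)) = 6 + sqrt(-225 + (-455*1/429 - 132*1/155)) = 6 + sqrt(-225 + (-35/33 - 132/155)) = 6 + sqrt(-225 - 9781/5115) = 6 + sqrt(-1160656/5115) = 6 + 4*I*sqrt(371047215)/5115 ≈ 6.0 + 15.064*I)
p(-4, 3)*F = (3*I*sqrt(2)/2)*(6 + 4*I*sqrt(371047215)/5115) = 3*I*sqrt(2)*(6 + 4*I*sqrt(371047215)/5115)/2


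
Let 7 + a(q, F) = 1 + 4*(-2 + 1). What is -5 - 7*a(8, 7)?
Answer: 65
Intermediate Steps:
a(q, F) = -10 (a(q, F) = -7 + (1 + 4*(-2 + 1)) = -7 + (1 + 4*(-1)) = -7 + (1 - 4) = -7 - 3 = -10)
-5 - 7*a(8, 7) = -5 - 7*(-10) = -5 + 70 = 65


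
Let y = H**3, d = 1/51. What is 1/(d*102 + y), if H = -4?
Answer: -1/62 ≈ -0.016129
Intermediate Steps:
d = 1/51 ≈ 0.019608
y = -64 (y = (-4)**3 = -64)
1/(d*102 + y) = 1/((1/51)*102 - 64) = 1/(2 - 64) = 1/(-62) = -1/62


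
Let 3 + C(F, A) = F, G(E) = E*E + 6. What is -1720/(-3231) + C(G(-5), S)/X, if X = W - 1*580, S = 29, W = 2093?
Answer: 2692828/4888503 ≈ 0.55085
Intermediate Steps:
G(E) = 6 + E**2 (G(E) = E**2 + 6 = 6 + E**2)
C(F, A) = -3 + F
X = 1513 (X = 2093 - 1*580 = 2093 - 580 = 1513)
-1720/(-3231) + C(G(-5), S)/X = -1720/(-3231) + (-3 + (6 + (-5)**2))/1513 = -1720*(-1/3231) + (-3 + (6 + 25))*(1/1513) = 1720/3231 + (-3 + 31)*(1/1513) = 1720/3231 + 28*(1/1513) = 1720/3231 + 28/1513 = 2692828/4888503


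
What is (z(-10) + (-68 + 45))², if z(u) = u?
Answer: 1089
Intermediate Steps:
(z(-10) + (-68 + 45))² = (-10 + (-68 + 45))² = (-10 - 23)² = (-33)² = 1089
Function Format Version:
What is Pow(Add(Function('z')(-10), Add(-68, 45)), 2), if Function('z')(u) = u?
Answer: 1089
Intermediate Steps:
Pow(Add(Function('z')(-10), Add(-68, 45)), 2) = Pow(Add(-10, Add(-68, 45)), 2) = Pow(Add(-10, -23), 2) = Pow(-33, 2) = 1089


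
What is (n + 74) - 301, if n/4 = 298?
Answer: 965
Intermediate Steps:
n = 1192 (n = 4*298 = 1192)
(n + 74) - 301 = (1192 + 74) - 301 = 1266 - 301 = 965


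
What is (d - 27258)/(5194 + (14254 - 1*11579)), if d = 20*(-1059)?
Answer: -16146/2623 ≈ -6.1555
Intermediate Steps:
d = -21180
(d - 27258)/(5194 + (14254 - 1*11579)) = (-21180 - 27258)/(5194 + (14254 - 1*11579)) = -48438/(5194 + (14254 - 11579)) = -48438/(5194 + 2675) = -48438/7869 = -48438*1/7869 = -16146/2623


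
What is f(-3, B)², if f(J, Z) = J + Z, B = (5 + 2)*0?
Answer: 9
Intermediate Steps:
B = 0 (B = 7*0 = 0)
f(-3, B)² = (-3 + 0)² = (-3)² = 9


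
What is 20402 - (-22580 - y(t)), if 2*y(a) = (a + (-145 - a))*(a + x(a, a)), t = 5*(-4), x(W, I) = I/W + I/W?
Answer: 44287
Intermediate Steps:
x(W, I) = 2*I/W
t = -20
y(a) = -145 - 145*a/2 (y(a) = ((a + (-145 - a))*(a + 2*a/a))/2 = (-145*(a + 2))/2 = (-145*(2 + a))/2 = (-290 - 145*a)/2 = -145 - 145*a/2)
20402 - (-22580 - y(t)) = 20402 - (-22580 - (-145 - 145/2*(-20))) = 20402 - (-22580 - (-145 + 1450)) = 20402 - (-22580 - 1*1305) = 20402 - (-22580 - 1305) = 20402 - 1*(-23885) = 20402 + 23885 = 44287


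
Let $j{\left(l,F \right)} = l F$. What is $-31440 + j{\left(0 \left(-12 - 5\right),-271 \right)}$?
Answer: $-31440$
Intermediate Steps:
$j{\left(l,F \right)} = F l$
$-31440 + j{\left(0 \left(-12 - 5\right),-271 \right)} = -31440 - 271 \cdot 0 \left(-12 - 5\right) = -31440 - 271 \cdot 0 \left(-17\right) = -31440 - 0 = -31440 + 0 = -31440$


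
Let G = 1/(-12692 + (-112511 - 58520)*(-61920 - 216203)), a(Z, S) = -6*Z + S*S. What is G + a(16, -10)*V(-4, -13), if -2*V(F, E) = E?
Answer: 1236758695147/47567642121 ≈ 26.000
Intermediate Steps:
a(Z, S) = S² - 6*Z (a(Z, S) = -6*Z + S² = S² - 6*Z)
V(F, E) = -E/2
G = 1/47567642121 (G = 1/(-12692 - 171031*(-278123)) = 1/(-12692 + 47567654813) = 1/47567642121 ≈ 2.1023e-11)
G + a(16, -10)*V(-4, -13) = 1/47567642121 + ((-10)² - 6*16)*(-½*(-13)) = 1/47567642121 + (100 - 96)*(13/2) = 1/47567642121 + 4*(13/2) = 1/47567642121 + 26 = 1236758695147/47567642121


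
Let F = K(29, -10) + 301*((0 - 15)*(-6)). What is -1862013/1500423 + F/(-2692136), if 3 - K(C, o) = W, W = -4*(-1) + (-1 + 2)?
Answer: -210559820333/168305948897 ≈ -1.2511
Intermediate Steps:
W = 5 (W = 4 + 1 = 5)
K(C, o) = -2 (K(C, o) = 3 - 1*5 = 3 - 5 = -2)
F = 27088 (F = -2 + 301*((0 - 15)*(-6)) = -2 + 301*(-15*(-6)) = -2 + 301*90 = -2 + 27090 = 27088)
-1862013/1500423 + F/(-2692136) = -1862013/1500423 + 27088/(-2692136) = -1862013*1/1500423 + 27088*(-1/2692136) = -620671/500141 - 3386/336517 = -210559820333/168305948897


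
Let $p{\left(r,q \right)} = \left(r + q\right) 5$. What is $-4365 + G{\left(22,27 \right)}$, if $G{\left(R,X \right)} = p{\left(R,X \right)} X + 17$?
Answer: $2267$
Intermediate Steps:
$p{\left(r,q \right)} = 5 q + 5 r$ ($p{\left(r,q \right)} = \left(q + r\right) 5 = 5 q + 5 r$)
$G{\left(R,X \right)} = 17 + X \left(5 R + 5 X\right)$ ($G{\left(R,X \right)} = \left(5 X + 5 R\right) X + 17 = \left(5 R + 5 X\right) X + 17 = X \left(5 R + 5 X\right) + 17 = 17 + X \left(5 R + 5 X\right)$)
$-4365 + G{\left(22,27 \right)} = -4365 + \left(17 + 5 \cdot 27 \left(22 + 27\right)\right) = -4365 + \left(17 + 5 \cdot 27 \cdot 49\right) = -4365 + \left(17 + 6615\right) = -4365 + 6632 = 2267$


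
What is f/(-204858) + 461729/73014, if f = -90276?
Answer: 1873709099/276990778 ≈ 6.7645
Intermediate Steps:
f/(-204858) + 461729/73014 = -90276/(-204858) + 461729/73014 = -90276*(-1/204858) + 461729*(1/73014) = 15046/34143 + 461729/73014 = 1873709099/276990778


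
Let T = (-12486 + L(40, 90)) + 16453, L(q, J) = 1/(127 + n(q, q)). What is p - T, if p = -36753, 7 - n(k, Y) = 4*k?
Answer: -1058719/26 ≈ -40720.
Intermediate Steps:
n(k, Y) = 7 - 4*k
L(q, J) = 1/(134 - 4*q) (L(q, J) = 1/(127 + (7 - 4*q)) = 1/(134 - 4*q))
T = 103141/26 (T = (-12486 - 1/(-134 + 4*40)) + 16453 = (-12486 - 1/(-134 + 160)) + 16453 = (-12486 - 1/26) + 16453 = -324637/26 + 16453 = 103141/26 ≈ 3967.0)
p - T = -36753 - 1*103141/26 = -36753 - 103141/26 = -1058719/26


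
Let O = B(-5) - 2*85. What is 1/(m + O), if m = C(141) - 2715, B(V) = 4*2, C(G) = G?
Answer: -1/2736 ≈ -0.00036550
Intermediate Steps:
B(V) = 8
O = -162 (O = 8 - 2*85 = 8 - 170 = -162)
m = -2574 (m = 141 - 2715 = -2574)
1/(m + O) = 1/(-2574 - 162) = 1/(-2736) = -1/2736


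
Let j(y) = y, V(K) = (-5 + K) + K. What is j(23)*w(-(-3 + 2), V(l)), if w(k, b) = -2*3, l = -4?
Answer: -138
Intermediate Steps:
V(K) = -5 + 2*K
w(k, b) = -6
j(23)*w(-(-3 + 2), V(l)) = 23*(-6) = -138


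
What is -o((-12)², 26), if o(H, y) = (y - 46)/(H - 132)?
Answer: 5/3 ≈ 1.6667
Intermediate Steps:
o(H, y) = (-46 + y)/(-132 + H)
-o((-12)², 26) = -(-46 + 26)/(-132 + (-12)²) = -(-20)/(-132 + 144) = -(-20)/12 = -1*(-5/3) = 5/3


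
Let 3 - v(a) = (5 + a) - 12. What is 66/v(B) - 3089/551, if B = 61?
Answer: -64635/9367 ≈ -6.9003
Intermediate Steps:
v(a) = 10 - a (v(a) = 3 - ((5 + a) - 12) = 3 - (-7 + a) = 3 + (7 - a) = 10 - a)
66/v(B) - 3089/551 = 66/(10 - 1*61) - 3089/551 = 66/(10 - 61) - 3089*1/551 = 66/(-51) - 3089/551 = 66*(-1/51) - 3089/551 = -22/17 - 3089/551 = -64635/9367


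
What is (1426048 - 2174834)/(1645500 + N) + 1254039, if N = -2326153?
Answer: 853566156253/680653 ≈ 1.2540e+6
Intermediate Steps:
(1426048 - 2174834)/(1645500 + N) + 1254039 = (1426048 - 2174834)/(1645500 - 2326153) + 1254039 = -748786/(-680653) + 1254039 = -748786*(-1/680653) + 1254039 = 748786/680653 + 1254039 = 853566156253/680653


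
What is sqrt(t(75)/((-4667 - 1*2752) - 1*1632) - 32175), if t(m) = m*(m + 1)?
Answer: 5*I*sqrt(11714875235)/3017 ≈ 179.38*I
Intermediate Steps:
t(m) = m*(1 + m)
sqrt(t(75)/((-4667 - 1*2752) - 1*1632) - 32175) = sqrt((75*(1 + 75))/((-4667 - 1*2752) - 1*1632) - 32175) = sqrt((75*76)/((-4667 - 2752) - 1632) - 32175) = sqrt(5700/(-7419 - 1632) - 32175) = sqrt(5700/(-9051) - 32175) = sqrt(5700*(-1/9051) - 32175) = sqrt(-1900/3017 - 32175) = sqrt(-97073875/3017) = 5*I*sqrt(11714875235)/3017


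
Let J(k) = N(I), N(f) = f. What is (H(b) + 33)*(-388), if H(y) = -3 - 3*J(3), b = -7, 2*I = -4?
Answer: -13968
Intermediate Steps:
I = -2 (I = (½)*(-4) = -2)
J(k) = -2
H(y) = 3 (H(y) = -3 - 3*(-2) = -3 + 6 = 3)
(H(b) + 33)*(-388) = (3 + 33)*(-388) = 36*(-388) = -13968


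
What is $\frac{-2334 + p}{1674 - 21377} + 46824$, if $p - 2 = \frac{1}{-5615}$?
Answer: $\frac{5180262016461}{110632345} \approx 46824.0$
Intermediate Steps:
$p = \frac{11229}{5615}$ ($p = 2 + \frac{1}{-5615} = 2 - \frac{1}{5615} = \frac{11229}{5615} \approx 1.9998$)
$\frac{-2334 + p}{1674 - 21377} + 46824 = \frac{-2334 + \frac{11229}{5615}}{1674 - 21377} + 46824 = - \frac{13094181}{5615 \left(-19703\right)} + 46824 = \left(- \frac{13094181}{5615}\right) \left(- \frac{1}{19703}\right) + 46824 = \frac{13094181}{110632345} + 46824 = \frac{5180262016461}{110632345}$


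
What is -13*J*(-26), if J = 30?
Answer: 10140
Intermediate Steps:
-13*J*(-26) = -13*30*(-26) = -390*(-26) = 10140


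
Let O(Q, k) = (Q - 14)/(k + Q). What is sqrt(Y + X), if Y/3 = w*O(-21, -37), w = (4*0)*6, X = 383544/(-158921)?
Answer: 6*I*sqrt(34553966)/22703 ≈ 1.5535*I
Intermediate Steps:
X = -54792/22703 (X = 383544*(-1/158921) = -54792/22703 ≈ -2.4134)
w = 0 (w = 0*6 = 0)
O(Q, k) = (-14 + Q)/(Q + k)
Y = 0 (Y = 3*(0*((-14 - 21)/(-21 - 37))) = 3*(0*(-35/(-58))) = 3*(0*(-1/58*(-35))) = 3*(0*(35/58)) = 3*0 = 0)
sqrt(Y + X) = sqrt(0 - 54792/22703) = sqrt(-54792/22703) = 6*I*sqrt(34553966)/22703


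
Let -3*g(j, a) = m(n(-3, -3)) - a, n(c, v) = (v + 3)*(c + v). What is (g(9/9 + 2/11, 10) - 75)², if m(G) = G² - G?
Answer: 46225/9 ≈ 5136.1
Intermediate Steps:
n(c, v) = (3 + v)*(c + v)
g(j, a) = a/3 (g(j, a) = -(((-3)² + 3*(-3) + 3*(-3) - 3*(-3))*(-1 + ((-3)² + 3*(-3) + 3*(-3) - 3*(-3))) - a)/3 = -((9 - 9 - 9 + 9)*(-1 + (9 - 9 - 9 + 9)) - a)/3 = -(0*(-1 + 0) - a)/3 = -(0*(-1) - a)/3 = -(0 - a)/3 = -(-1)*a/3 = a/3)
(g(9/9 + 2/11, 10) - 75)² = ((⅓)*10 - 75)² = (10/3 - 75)² = (-215/3)² = 46225/9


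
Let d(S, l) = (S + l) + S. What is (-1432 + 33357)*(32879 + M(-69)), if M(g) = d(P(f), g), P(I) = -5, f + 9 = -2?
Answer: 1047140000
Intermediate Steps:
f = -11 (f = -9 - 2 = -11)
d(S, l) = l + 2*S
M(g) = -10 + g (M(g) = g + 2*(-5) = g - 10 = -10 + g)
(-1432 + 33357)*(32879 + M(-69)) = (-1432 + 33357)*(32879 + (-10 - 69)) = 31925*(32879 - 79) = 31925*32800 = 1047140000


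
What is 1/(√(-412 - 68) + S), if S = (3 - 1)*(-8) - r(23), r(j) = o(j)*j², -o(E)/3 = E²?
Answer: -I/(-839507*I + 4*√30) ≈ 1.1912e-6 - 3.1087e-11*I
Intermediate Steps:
o(E) = -3*E²
r(j) = -3*j⁴ (r(j) = (-3*j²)*j² = -3*j⁴)
S = 839507 (S = (3 - 1)*(-8) - (-3)*23⁴ = 2*(-8) - (-3)*279841 = -16 - 1*(-839523) = -16 + 839523 = 839507)
1/(√(-412 - 68) + S) = 1/(√(-412 - 68) + 839507) = 1/(√(-480) + 839507) = 1/(4*I*√30 + 839507) = 1/(839507 + 4*I*√30)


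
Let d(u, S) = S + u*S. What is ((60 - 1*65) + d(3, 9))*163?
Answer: 5053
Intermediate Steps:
d(u, S) = S + S*u
((60 - 1*65) + d(3, 9))*163 = ((60 - 1*65) + 9*(1 + 3))*163 = ((60 - 65) + 9*4)*163 = (-5 + 36)*163 = 31*163 = 5053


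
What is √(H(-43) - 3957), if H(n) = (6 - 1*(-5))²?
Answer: 2*I*√959 ≈ 61.935*I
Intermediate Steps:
H(n) = 121 (H(n) = (6 + 5)² = 11² = 121)
√(H(-43) - 3957) = √(121 - 3957) = √(-3836) = 2*I*√959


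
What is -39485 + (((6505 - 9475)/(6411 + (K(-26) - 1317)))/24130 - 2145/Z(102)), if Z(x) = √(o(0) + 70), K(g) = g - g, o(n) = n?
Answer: -53926954663/1365758 - 429*√70/14 ≈ -39741.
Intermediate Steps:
K(g) = 0
Z(x) = √70 (Z(x) = √(0 + 70) = √70)
-39485 + (((6505 - 9475)/(6411 + (K(-26) - 1317)))/24130 - 2145/Z(102)) = -39485 + (((6505 - 9475)/(6411 + (0 - 1317)))/24130 - 2145*√70/70) = -39485 + (-2970/(6411 - 1317)*(1/24130) - 429*√70/14) = -39485 + (-2970/5094*(1/24130) - 429*√70/14) = -39485 + (-2970*1/5094*(1/24130) - 429*√70/14) = -39485 + (-165/283*1/24130 - 429*√70/14) = -39485 + (-33/1365758 - 429*√70/14) = -53926954663/1365758 - 429*√70/14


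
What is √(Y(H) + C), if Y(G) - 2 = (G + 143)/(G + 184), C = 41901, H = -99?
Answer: √302752915/85 ≈ 204.70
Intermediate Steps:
Y(G) = 2 + (143 + G)/(184 + G) (Y(G) = 2 + (G + 143)/(G + 184) = 2 + (143 + G)/(184 + G))
√(Y(H) + C) = √((511 + 3*(-99))/(184 - 99) + 41901) = √((511 - 297)/85 + 41901) = √((1/85)*214 + 41901) = √(214/85 + 41901) = √(3561799/85) = √302752915/85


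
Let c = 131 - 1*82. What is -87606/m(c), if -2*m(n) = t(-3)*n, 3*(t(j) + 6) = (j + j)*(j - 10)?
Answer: 43803/245 ≈ 178.79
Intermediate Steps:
c = 49 (c = 131 - 82 = 49)
t(j) = -6 + 2*j*(-10 + j)/3 (t(j) = -6 + ((j + j)*(j - 10))/3 = -6 + ((2*j)*(-10 + j))/3 = -6 + (2*j*(-10 + j))/3 = -6 + 2*j*(-10 + j)/3)
m(n) = -10*n (m(n) = -(-6 - 20/3*(-3) + (⅔)*(-3)²)*n/2 = -(-6 + 20 + (⅔)*9)*n/2 = -(-6 + 20 + 6)*n/2 = -10*n)
-87606/m(c) = -87606/((-10*49)) = -87606/(-490) = -87606*(-1/490) = 43803/245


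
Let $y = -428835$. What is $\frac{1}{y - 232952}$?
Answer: $- \frac{1}{661787} \approx -1.5111 \cdot 10^{-6}$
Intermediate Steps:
$\frac{1}{y - 232952} = \frac{1}{-428835 - 232952} = \frac{1}{-661787} = - \frac{1}{661787}$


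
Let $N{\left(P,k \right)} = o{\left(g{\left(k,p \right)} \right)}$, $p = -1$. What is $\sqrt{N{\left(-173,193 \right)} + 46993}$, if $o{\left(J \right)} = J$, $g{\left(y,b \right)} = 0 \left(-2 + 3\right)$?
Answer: $\sqrt{46993} \approx 216.78$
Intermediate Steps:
$g{\left(y,b \right)} = 0$ ($g{\left(y,b \right)} = 0 \cdot 1 = 0$)
$N{\left(P,k \right)} = 0$
$\sqrt{N{\left(-173,193 \right)} + 46993} = \sqrt{0 + 46993} = \sqrt{46993}$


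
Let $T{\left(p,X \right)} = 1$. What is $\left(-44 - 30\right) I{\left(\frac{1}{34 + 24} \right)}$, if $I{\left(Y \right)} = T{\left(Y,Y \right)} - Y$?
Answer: $- \frac{2109}{29} \approx -72.724$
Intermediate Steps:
$I{\left(Y \right)} = 1 - Y$
$\left(-44 - 30\right) I{\left(\frac{1}{34 + 24} \right)} = \left(-44 - 30\right) \left(1 - \frac{1}{34 + 24}\right) = - 74 \left(1 - \frac{1}{58}\right) = \left(-74\right) \frac{57}{58} = - \frac{2109}{29}$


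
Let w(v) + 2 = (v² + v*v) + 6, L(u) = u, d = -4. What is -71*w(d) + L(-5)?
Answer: -2561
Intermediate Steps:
w(v) = 4 + 2*v² (w(v) = -2 + ((v² + v*v) + 6) = -2 + ((v² + v²) + 6) = -2 + (2*v² + 6) = -2 + (6 + 2*v²) = 4 + 2*v²)
-71*w(d) + L(-5) = -71*(4 + 2*(-4)²) - 5 = -71*(4 + 2*16) - 5 = -71*(4 + 32) - 5 = -71*36 - 5 = -2556 - 5 = -2561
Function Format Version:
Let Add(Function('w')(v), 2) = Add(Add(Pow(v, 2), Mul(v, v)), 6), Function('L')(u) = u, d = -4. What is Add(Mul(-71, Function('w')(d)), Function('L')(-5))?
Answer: -2561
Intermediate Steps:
Function('w')(v) = Add(4, Mul(2, Pow(v, 2))) (Function('w')(v) = Add(-2, Add(Add(Pow(v, 2), Mul(v, v)), 6)) = Add(-2, Add(Add(Pow(v, 2), Pow(v, 2)), 6)) = Add(-2, Add(Mul(2, Pow(v, 2)), 6)) = Add(-2, Add(6, Mul(2, Pow(v, 2)))) = Add(4, Mul(2, Pow(v, 2))))
Add(Mul(-71, Function('w')(d)), Function('L')(-5)) = Add(Mul(-71, Add(4, Mul(2, Pow(-4, 2)))), -5) = Add(Mul(-71, Add(4, Mul(2, 16))), -5) = Add(Mul(-71, Add(4, 32)), -5) = Add(Mul(-71, 36), -5) = Add(-2556, -5) = -2561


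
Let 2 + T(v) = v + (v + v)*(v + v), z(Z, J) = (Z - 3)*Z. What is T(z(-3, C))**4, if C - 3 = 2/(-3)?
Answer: 2963025166336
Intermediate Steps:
C = 7/3 (C = 3 + 2/(-3) = 3 + 2*(-1/3) = 3 - 2/3 = 7/3 ≈ 2.3333)
z(Z, J) = Z*(-3 + Z) (z(Z, J) = (-3 + Z)*Z = Z*(-3 + Z))
T(v) = -2 + v + 4*v**2 (T(v) = -2 + (v + (v + v)*(v + v)) = -2 + (v + (2*v)*(2*v)) = -2 + (v + 4*v**2) = -2 + v + 4*v**2)
T(z(-3, C))**4 = (-2 - 3*(-3 - 3) + 4*(-3*(-3 - 3))**2)**4 = (-2 - 3*(-6) + 4*(-3*(-6))**2)**4 = (-2 + 18 + 4*18**2)**4 = (-2 + 18 + 4*324)**4 = (-2 + 18 + 1296)**4 = 1312**4 = 2963025166336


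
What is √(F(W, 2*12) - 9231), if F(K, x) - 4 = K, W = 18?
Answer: I*√9209 ≈ 95.964*I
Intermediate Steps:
F(K, x) = 4 + K
√(F(W, 2*12) - 9231) = √((4 + 18) - 9231) = √(22 - 9231) = √(-9209) = I*√9209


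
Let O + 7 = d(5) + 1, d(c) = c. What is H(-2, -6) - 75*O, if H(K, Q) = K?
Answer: 73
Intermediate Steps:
O = -1 (O = -7 + (5 + 1) = -7 + 6 = -1)
H(-2, -6) - 75*O = -2 - 75*(-1) = -2 + 75 = 73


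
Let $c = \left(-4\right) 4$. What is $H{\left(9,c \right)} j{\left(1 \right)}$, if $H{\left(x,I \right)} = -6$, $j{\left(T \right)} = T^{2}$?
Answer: $-6$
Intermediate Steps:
$c = -16$
$H{\left(9,c \right)} j{\left(1 \right)} = - 6 \cdot 1^{2} = \left(-6\right) 1 = -6$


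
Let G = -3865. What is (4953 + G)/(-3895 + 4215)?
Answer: 17/5 ≈ 3.4000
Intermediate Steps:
(4953 + G)/(-3895 + 4215) = (4953 - 3865)/(-3895 + 4215) = 1088/320 = 1088*(1/320) = 17/5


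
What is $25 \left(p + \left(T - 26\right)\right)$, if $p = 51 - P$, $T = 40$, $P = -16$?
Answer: $2025$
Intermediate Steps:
$p = 67$ ($p = 51 - -16 = 51 + 16 = 67$)
$25 \left(p + \left(T - 26\right)\right) = 25 \left(67 + \left(40 - 26\right)\right) = 25 \left(67 + 14\right) = 25 \cdot 81 = 2025$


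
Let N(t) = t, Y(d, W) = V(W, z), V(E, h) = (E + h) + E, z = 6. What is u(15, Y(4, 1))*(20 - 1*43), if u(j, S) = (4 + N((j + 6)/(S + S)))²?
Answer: -166175/256 ≈ -649.12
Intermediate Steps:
V(E, h) = h + 2*E
Y(d, W) = 6 + 2*W
u(j, S) = (4 + (6 + j)/(2*S))² (u(j, S) = (4 + (j + 6)/(S + S))² = (4 + (6 + j)/((2*S)))² = (4 + (6 + j)*(1/(2*S)))² = (4 + (6 + j)/(2*S))²)
u(15, Y(4, 1))*(20 - 1*43) = ((6 + 15 + 8*(6 + 2*1))²/(4*(6 + 2*1)²))*(20 - 1*43) = ((6 + 15 + 8*(6 + 2))²/(4*(6 + 2)²))*(20 - 43) = ((¼)*(6 + 15 + 8*8)²/8²)*(-23) = ((¼)*(1/64)*(6 + 15 + 64)²)*(-23) = ((¼)*(1/64)*85²)*(-23) = ((¼)*(1/64)*7225)*(-23) = (7225/256)*(-23) = -166175/256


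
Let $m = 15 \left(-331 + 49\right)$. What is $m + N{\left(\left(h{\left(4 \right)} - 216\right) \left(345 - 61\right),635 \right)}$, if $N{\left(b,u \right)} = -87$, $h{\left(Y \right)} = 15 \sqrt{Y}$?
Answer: $-4317$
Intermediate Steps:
$m = -4230$ ($m = 15 \left(-282\right) = -4230$)
$m + N{\left(\left(h{\left(4 \right)} - 216\right) \left(345 - 61\right),635 \right)} = -4230 - 87 = -4317$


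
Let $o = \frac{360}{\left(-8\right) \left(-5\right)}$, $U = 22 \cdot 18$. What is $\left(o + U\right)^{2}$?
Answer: $164025$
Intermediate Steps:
$U = 396$
$o = 9$ ($o = \frac{360}{40} = 360 \cdot \frac{1}{40} = 9$)
$\left(o + U\right)^{2} = \left(9 + 396\right)^{2} = 405^{2} = 164025$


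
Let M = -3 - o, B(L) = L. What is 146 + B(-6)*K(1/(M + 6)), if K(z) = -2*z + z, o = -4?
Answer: 1028/7 ≈ 146.86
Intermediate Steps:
M = 1 (M = -3 - 1*(-4) = -3 + 4 = 1)
K(z) = -z
146 + B(-6)*K(1/(M + 6)) = 146 - (-6)/(1 + 6) = 146 - (-6)/7 = 146 - 6*(-⅐) = 146 + 6/7 = 1028/7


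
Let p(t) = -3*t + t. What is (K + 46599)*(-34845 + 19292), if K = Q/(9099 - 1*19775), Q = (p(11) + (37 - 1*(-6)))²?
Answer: -7737469482099/10676 ≈ -7.2475e+8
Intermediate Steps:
p(t) = -2*t
Q = 441 (Q = (-2*11 + (37 - 1*(-6)))² = (-22 + (37 + 6))² = (-22 + 43)² = 21² = 441)
K = -441/10676 (K = 441/(9099 - 1*19775) = 441/(9099 - 19775) = 441/(-10676) = 441*(-1/10676) = -441/10676 ≈ -0.041308)
(K + 46599)*(-34845 + 19292) = (-441/10676 + 46599)*(-34845 + 19292) = (497490483/10676)*(-15553) = -7737469482099/10676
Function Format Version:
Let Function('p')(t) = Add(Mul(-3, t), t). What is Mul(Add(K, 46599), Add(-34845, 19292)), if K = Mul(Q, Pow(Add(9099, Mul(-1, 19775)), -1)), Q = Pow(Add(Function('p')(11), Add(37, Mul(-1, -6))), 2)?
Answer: Rational(-7737469482099, 10676) ≈ -7.2475e+8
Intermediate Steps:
Function('p')(t) = Mul(-2, t)
Q = 441 (Q = Pow(Add(Mul(-2, 11), Add(37, Mul(-1, -6))), 2) = Pow(Add(-22, Add(37, 6)), 2) = Pow(Add(-22, 43), 2) = Pow(21, 2) = 441)
K = Rational(-441, 10676) (K = Mul(441, Pow(Add(9099, Mul(-1, 19775)), -1)) = Mul(441, Pow(Add(9099, -19775), -1)) = Mul(441, Pow(-10676, -1)) = Mul(441, Rational(-1, 10676)) = Rational(-441, 10676) ≈ -0.041308)
Mul(Add(K, 46599), Add(-34845, 19292)) = Mul(Add(Rational(-441, 10676), 46599), Add(-34845, 19292)) = Mul(Rational(497490483, 10676), -15553) = Rational(-7737469482099, 10676)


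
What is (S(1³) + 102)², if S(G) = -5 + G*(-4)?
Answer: 8649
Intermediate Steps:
S(G) = -5 - 4*G
(S(1³) + 102)² = ((-5 - 4*1³) + 102)² = ((-5 - 4*1) + 102)² = ((-5 - 4) + 102)² = (-9 + 102)² = 93² = 8649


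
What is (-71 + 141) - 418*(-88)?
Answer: 36854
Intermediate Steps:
(-71 + 141) - 418*(-88) = 70 + 36784 = 36854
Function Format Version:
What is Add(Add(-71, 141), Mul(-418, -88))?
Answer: 36854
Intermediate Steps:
Add(Add(-71, 141), Mul(-418, -88)) = Add(70, 36784) = 36854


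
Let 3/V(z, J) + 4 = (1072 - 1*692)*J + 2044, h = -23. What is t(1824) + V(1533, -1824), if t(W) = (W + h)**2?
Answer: 747195926359/230360 ≈ 3.2436e+6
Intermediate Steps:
t(W) = (-23 + W)**2 (t(W) = (W - 23)**2 = (-23 + W)**2)
V(z, J) = 3/(2040 + 380*J) (V(z, J) = 3/(-4 + ((1072 - 1*692)*J + 2044)) = 3/(-4 + ((1072 - 692)*J + 2044)) = 3/(-4 + (380*J + 2044)) = 3/(-4 + (2044 + 380*J)) = 3/(2040 + 380*J))
t(1824) + V(1533, -1824) = (-23 + 1824)**2 + 3/(20*(102 + 19*(-1824))) = 1801**2 + 3/(20*(102 - 34656)) = 3243601 + (3/20)/(-34554) = 3243601 + (3/20)*(-1/34554) = 3243601 - 1/230360 = 747195926359/230360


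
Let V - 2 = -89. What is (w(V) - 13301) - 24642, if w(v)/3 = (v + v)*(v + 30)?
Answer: -8189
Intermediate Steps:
V = -87 (V = 2 - 89 = -87)
w(v) = 6*v*(30 + v) (w(v) = 3*((v + v)*(v + 30)) = 3*((2*v)*(30 + v)) = 3*(2*v*(30 + v)) = 6*v*(30 + v))
(w(V) - 13301) - 24642 = (6*(-87)*(30 - 87) - 13301) - 24642 = (6*(-87)*(-57) - 13301) - 24642 = (29754 - 13301) - 24642 = 16453 - 24642 = -8189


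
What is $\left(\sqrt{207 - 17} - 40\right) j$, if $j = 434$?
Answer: $-17360 + 434 \sqrt{190} \approx -11378.0$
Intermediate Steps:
$\left(\sqrt{207 - 17} - 40\right) j = \left(\sqrt{207 - 17} - 40\right) 434 = \left(\sqrt{190} - 40\right) 434 = \left(-40 + \sqrt{190}\right) 434 = -17360 + 434 \sqrt{190}$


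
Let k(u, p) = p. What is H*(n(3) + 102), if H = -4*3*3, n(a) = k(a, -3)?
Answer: -3564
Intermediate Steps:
n(a) = -3
H = -36 (H = -12*3 = -36)
H*(n(3) + 102) = -36*(-3 + 102) = -36*99 = -3564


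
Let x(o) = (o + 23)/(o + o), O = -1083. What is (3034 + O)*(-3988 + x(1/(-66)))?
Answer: -18520843/2 ≈ -9.2604e+6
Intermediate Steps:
x(o) = (23 + o)/(2*o) (x(o) = (23 + o)/((2*o)) = (23 + o)*(1/(2*o)) = (23 + o)/(2*o))
(3034 + O)*(-3988 + x(1/(-66))) = (3034 - 1083)*(-3988 + (23 + 1/(-66))/(2*(1/(-66)))) = 1951*(-3988 + (23 - 1/66)/(2*(-1/66))) = 1951*(-3988 + (½)*(-66)*(1517/66)) = 1951*(-3988 - 1517/2) = 1951*(-9493/2) = -18520843/2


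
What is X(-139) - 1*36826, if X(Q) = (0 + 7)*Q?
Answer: -37799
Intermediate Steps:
X(Q) = 7*Q
X(-139) - 1*36826 = 7*(-139) - 1*36826 = -973 - 36826 = -37799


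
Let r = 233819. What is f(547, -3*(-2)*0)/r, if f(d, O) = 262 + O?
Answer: 262/233819 ≈ 0.0011205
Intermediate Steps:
f(547, -3*(-2)*0)/r = (262 - 3*(-2)*0)/233819 = (262 + 6*0)*(1/233819) = (262 + 0)*(1/233819) = 262*(1/233819) = 262/233819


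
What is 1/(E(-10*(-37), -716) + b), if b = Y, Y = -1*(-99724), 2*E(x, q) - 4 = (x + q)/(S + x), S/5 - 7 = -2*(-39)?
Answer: 795/79281997 ≈ 1.0027e-5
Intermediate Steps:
S = 425 (S = 35 + 5*(-2*(-39)) = 35 + 5*78 = 35 + 390 = 425)
E(x, q) = 2 + (q + x)/(2*(425 + x)) (E(x, q) = 2 + ((x + q)/(425 + x))/2 = 2 + ((q + x)/(425 + x))/2 = 2 + (q + x)/(2*(425 + x)))
Y = 99724
b = 99724
1/(E(-10*(-37), -716) + b) = 1/((1700 - 716 + 5*(-10*(-37)))/(2*(425 - 10*(-37))) + 99724) = 1/((1700 - 716 + 5*370)/(2*(425 + 370)) + 99724) = 1/((½)*(1700 - 716 + 1850)/795 + 99724) = 1/((½)*(1/795)*2834 + 99724) = 1/(1417/795 + 99724) = 1/(79281997/795) = 795/79281997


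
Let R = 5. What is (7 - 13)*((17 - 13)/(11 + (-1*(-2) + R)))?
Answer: -4/3 ≈ -1.3333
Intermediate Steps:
(7 - 13)*((17 - 13)/(11 + (-1*(-2) + R))) = (7 - 13)*((17 - 13)/(11 + (-1*(-2) + 5))) = -24/(11 + (2 + 5)) = -24/(11 + 7) = -24/18 = -6*2/9 = -4/3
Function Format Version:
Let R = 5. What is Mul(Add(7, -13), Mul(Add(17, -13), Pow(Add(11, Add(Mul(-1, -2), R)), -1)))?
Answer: Rational(-4, 3) ≈ -1.3333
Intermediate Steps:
Mul(Add(7, -13), Mul(Add(17, -13), Pow(Add(11, Add(Mul(-1, -2), R)), -1))) = Mul(Add(7, -13), Mul(Add(17, -13), Pow(Add(11, Add(Mul(-1, -2), 5)), -1))) = Mul(-6, Mul(4, Pow(Add(11, Add(2, 5)), -1))) = Mul(-6, Mul(4, Pow(Add(11, 7), -1))) = Mul(-6, Mul(4, Pow(18, -1))) = Mul(-6, Mul(4, Rational(1, 18))) = Mul(-6, Rational(2, 9)) = Rational(-4, 3)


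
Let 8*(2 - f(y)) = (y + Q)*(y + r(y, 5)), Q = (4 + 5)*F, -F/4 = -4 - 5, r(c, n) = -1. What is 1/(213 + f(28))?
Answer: -1/973 ≈ -0.0010277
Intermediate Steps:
F = 36 (F = -4*(-4 - 5) = -4*(-9) = 36)
Q = 324 (Q = (4 + 5)*36 = 9*36 = 324)
f(y) = 2 - (-1 + y)*(324 + y)/8 (f(y) = 2 - (y + 324)*(y - 1)/8 = 2 - (324 + y)*(-1 + y)/8 = 2 - (-1 + y)*(324 + y)/8)
1/(213 + f(28)) = 1/(213 + (85/2 - 323/8*28 - ⅛*28²)) = 1/(213 + (85/2 - 2261/2 - ⅛*784)) = 1/(213 + (85/2 - 2261/2 - 98)) = 1/(213 - 1186) = 1/(-973) = -1/973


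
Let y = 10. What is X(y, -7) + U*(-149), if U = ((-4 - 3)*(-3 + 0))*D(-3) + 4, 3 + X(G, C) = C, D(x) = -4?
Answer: 11910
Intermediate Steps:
X(G, C) = -3 + C
U = -80 (U = ((-4 - 3)*(-3 + 0))*(-4) + 4 = -7*(-3)*(-4) + 4 = 21*(-4) + 4 = -84 + 4 = -80)
X(y, -7) + U*(-149) = (-3 - 7) - 80*(-149) = -10 + 11920 = 11910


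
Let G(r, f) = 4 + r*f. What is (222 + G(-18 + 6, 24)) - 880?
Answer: -942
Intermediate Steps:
G(r, f) = 4 + f*r
(222 + G(-18 + 6, 24)) - 880 = (222 + (4 + 24*(-18 + 6))) - 880 = (222 + (4 + 24*(-12))) - 880 = (222 + (4 - 288)) - 880 = (222 - 284) - 880 = -62 - 880 = -942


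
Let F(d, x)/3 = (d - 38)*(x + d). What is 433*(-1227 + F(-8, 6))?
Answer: -411783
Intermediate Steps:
F(d, x) = 3*(-38 + d)*(d + x) (F(d, x) = 3*((d - 38)*(x + d)) = 3*((-38 + d)*(d + x)) = 3*(-38 + d)*(d + x))
433*(-1227 + F(-8, 6)) = 433*(-1227 + (-114*(-8) - 114*6 + 3*(-8)² + 3*(-8)*6)) = 433*(-1227 + (912 - 684 + 3*64 - 144)) = 433*(-1227 + (912 - 684 + 192 - 144)) = 433*(-1227 + 276) = 433*(-951) = -411783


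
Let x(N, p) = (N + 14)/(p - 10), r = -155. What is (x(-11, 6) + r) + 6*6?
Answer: -479/4 ≈ -119.75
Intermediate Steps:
x(N, p) = (14 + N)/(-10 + p)
(x(-11, 6) + r) + 6*6 = ((14 - 11)/(-10 + 6) - 155) + 6*6 = (3/(-4) - 155) + 36 = (-1/4*3 - 155) + 36 = (-3/4 - 155) + 36 = -623/4 + 36 = -479/4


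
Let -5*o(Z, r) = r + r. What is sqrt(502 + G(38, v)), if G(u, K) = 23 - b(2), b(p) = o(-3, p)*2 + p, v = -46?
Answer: sqrt(13115)/5 ≈ 22.904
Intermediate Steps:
o(Z, r) = -2*r/5 (o(Z, r) = -(r + r)/5 = -2*r/5)
b(p) = p/5 (b(p) = -2*p/5*2 + p = -4*p/5 + p = p/5)
G(u, K) = 113/5 (G(u, K) = 23 - 2/5 = 113/5)
sqrt(502 + G(38, v)) = sqrt(502 + 113/5) = sqrt(2623/5) = sqrt(13115)/5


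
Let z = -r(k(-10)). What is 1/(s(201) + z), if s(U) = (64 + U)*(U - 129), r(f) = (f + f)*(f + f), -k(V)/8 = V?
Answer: -1/6520 ≈ -0.00015337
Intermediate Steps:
k(V) = -8*V
r(f) = 4*f**2 (r(f) = (2*f)*(2*f) = 4*f**2)
s(U) = (-129 + U)*(64 + U) (s(U) = (64 + U)*(-129 + U) = (-129 + U)*(64 + U))
z = -25600 (z = -4*(-8*(-10))**2 = -4*80**2 = -4*6400 = -1*25600 = -25600)
1/(s(201) + z) = 1/((-8256 + 201**2 - 65*201) - 25600) = 1/((-8256 + 40401 - 13065) - 25600) = 1/(19080 - 25600) = 1/(-6520) = -1/6520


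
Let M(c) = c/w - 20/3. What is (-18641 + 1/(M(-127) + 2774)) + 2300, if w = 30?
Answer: -451518161/27631 ≈ -16341.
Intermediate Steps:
M(c) = -20/3 + c/30 (M(c) = c/30 - 20/3 = -20/3 + c/30)
(-18641 + 1/(M(-127) + 2774)) + 2300 = (-18641 + 1/((-20/3 + (1/30)*(-127)) + 2774)) + 2300 = (-18641 + 1/((-20/3 - 127/30) + 2774)) + 2300 = (-18641 + 1/(-109/10 + 2774)) + 2300 = (-18641 + 1/(27631/10)) + 2300 = (-18641 + 10/27631) + 2300 = -515069461/27631 + 2300 = -451518161/27631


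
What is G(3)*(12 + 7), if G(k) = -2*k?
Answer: -114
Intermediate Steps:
G(3)*(12 + 7) = (-2*3)*(12 + 7) = -6*19 = -114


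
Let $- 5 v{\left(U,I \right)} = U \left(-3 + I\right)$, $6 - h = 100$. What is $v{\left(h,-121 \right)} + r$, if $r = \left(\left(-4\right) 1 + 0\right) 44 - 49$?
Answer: $- \frac{12781}{5} \approx -2556.2$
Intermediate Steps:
$h = -94$ ($h = 6 - 100 = -94$)
$v{\left(U,I \right)} = - \frac{U \left(-3 + I\right)}{5}$
$r = -225$ ($r = \left(-4 + 0\right) 44 - 49 = \left(-4\right) 44 - 49 = -176 - 49 = -225$)
$v{\left(h,-121 \right)} + r = \frac{1}{5} \left(-94\right) \left(3 - -121\right) - 225 = \frac{1}{5} \left(-94\right) \left(3 + 121\right) - 225 = \frac{1}{5} \left(-94\right) 124 - 225 = - \frac{11656}{5} - 225 = - \frac{12781}{5}$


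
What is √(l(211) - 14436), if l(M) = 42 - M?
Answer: I*√14605 ≈ 120.85*I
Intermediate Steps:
√(l(211) - 14436) = √((42 - 1*211) - 14436) = √((42 - 211) - 14436) = √(-169 - 14436) = √(-14605) = I*√14605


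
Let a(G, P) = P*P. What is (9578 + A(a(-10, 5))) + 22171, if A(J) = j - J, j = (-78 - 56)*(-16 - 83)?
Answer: 44990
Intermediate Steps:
a(G, P) = P**2
j = 13266 (j = -134*(-99) = 13266)
A(J) = 13266 - J
(9578 + A(a(-10, 5))) + 22171 = (9578 + (13266 - 1*5**2)) + 22171 = (9578 + (13266 - 1*25)) + 22171 = (9578 + (13266 - 25)) + 22171 = (9578 + 13241) + 22171 = 22819 + 22171 = 44990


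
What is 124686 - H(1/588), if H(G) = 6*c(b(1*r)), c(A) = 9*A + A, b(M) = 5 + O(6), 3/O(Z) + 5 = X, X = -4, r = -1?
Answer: 124406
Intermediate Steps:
O(Z) = -⅓ (O(Z) = 3/(-5 - 4) = 3/(-9) = 3*(-⅑) = -⅓)
b(M) = 14/3 (b(M) = 5 - ⅓ = 14/3)
c(A) = 10*A
H(G) = 280 (H(G) = 6*(10*(14/3)) = 6*(140/3) = 280)
124686 - H(1/588) = 124686 - 1*280 = 124686 - 280 = 124406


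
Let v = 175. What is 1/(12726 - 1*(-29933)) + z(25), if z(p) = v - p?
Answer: 6398851/42659 ≈ 150.00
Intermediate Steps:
z(p) = 175 - p
1/(12726 - 1*(-29933)) + z(25) = 1/(12726 - 1*(-29933)) + (175 - 1*25) = 1/(12726 + 29933) + (175 - 25) = 1/42659 + 150 = 6398851/42659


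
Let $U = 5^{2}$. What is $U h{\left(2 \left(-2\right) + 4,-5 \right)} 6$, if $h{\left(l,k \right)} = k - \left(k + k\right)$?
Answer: $750$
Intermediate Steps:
$h{\left(l,k \right)} = - k$ ($h{\left(l,k \right)} = k - 2 k = - k$)
$U = 25$
$U h{\left(2 \left(-2\right) + 4,-5 \right)} 6 = 25 \left(\left(-1\right) \left(-5\right)\right) 6 = 25 \cdot 5 \cdot 6 = 125 \cdot 6 = 750$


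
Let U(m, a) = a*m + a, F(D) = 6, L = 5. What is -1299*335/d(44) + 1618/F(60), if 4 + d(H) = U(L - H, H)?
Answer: 2661379/5028 ≈ 529.31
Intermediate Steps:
U(m, a) = a + a*m
d(H) = -4 + H*(6 - H) (d(H) = -4 + H*(1 + (5 - H)) = -4 + H*(6 - H))
-1299*335/d(44) + 1618/F(60) = -1299*335/(-4 - 1*44*(-6 + 44)) + 1618/6 = -1299*335/(-4 - 1*44*38) + 1618*(⅙) = -1299*335/(-4 - 1672) + 809/3 = -1299/((-1676*1/335)) + 809/3 = -1299/(-1676/335) + 809/3 = -1299*(-335/1676) + 809/3 = 435165/1676 + 809/3 = 2661379/5028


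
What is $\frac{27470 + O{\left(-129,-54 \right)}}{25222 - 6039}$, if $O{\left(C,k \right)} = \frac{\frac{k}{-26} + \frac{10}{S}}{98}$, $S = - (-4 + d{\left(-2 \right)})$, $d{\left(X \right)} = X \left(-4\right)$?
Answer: $\frac{69993549}{48878284} \approx 1.432$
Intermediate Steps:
$d{\left(X \right)} = - 4 X$
$S = -4$ ($S = - (-4 - -8) = - (-4 + 8) = \left(-1\right) 4 = -4$)
$O{\left(C,k \right)} = - \frac{5}{196} - \frac{k}{2548}$ ($O{\left(C,k \right)} = \frac{\frac{k}{-26} + \frac{10}{-4}}{98} = \left(k \left(- \frac{1}{26}\right) + 10 \left(- \frac{1}{4}\right)\right) \frac{1}{98} = \left(- \frac{k}{26} - \frac{5}{2}\right) \frac{1}{98} = \left(- \frac{5}{2} - \frac{k}{26}\right) \frac{1}{98} = - \frac{5}{196} - \frac{k}{2548}$)
$\frac{27470 + O{\left(-129,-54 \right)}}{25222 - 6039} = \frac{27470 - \frac{11}{2548}}{25222 - 6039} = \frac{27470 + \left(- \frac{5}{196} + \frac{27}{1274}\right)}{19183} = \left(27470 - \frac{11}{2548}\right) \frac{1}{19183} = \frac{69993549}{2548} \cdot \frac{1}{19183} = \frac{69993549}{48878284}$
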